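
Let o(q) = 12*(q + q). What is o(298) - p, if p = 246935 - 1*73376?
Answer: -166407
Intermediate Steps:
p = 173559 (p = 246935 - 73376 = 173559)
o(q) = 24*q (o(q) = 12*(2*q) = 24*q)
o(298) - p = 24*298 - 1*173559 = 7152 - 173559 = -166407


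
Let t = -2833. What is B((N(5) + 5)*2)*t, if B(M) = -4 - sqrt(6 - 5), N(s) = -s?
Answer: 14165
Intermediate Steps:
B(M) = -5 (B(M) = -4 - sqrt(1) = -4 - 1*1 = -4 - 1 = -5)
B((N(5) + 5)*2)*t = -5*(-2833) = 14165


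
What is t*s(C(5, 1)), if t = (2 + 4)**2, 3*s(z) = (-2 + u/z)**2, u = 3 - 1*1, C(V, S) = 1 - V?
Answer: 75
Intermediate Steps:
u = 2 (u = 3 - 1 = 2)
s(z) = (-2 + 2/z)**2/3
t = 36 (t = 6**2 = 36)
t*s(C(5, 1)) = 36*(4*(-1 + (1 - 1*5))**2/(3*(1 - 1*5)**2)) = 36*(4*(-1 + (1 - 5))**2/(3*(1 - 5)**2)) = 36*((4/3)*(-1 - 4)**2/(-4)**2) = 36*((4/3)*(1/16)*(-5)**2) = 36*((4/3)*(1/16)*25) = 36*(25/12) = 75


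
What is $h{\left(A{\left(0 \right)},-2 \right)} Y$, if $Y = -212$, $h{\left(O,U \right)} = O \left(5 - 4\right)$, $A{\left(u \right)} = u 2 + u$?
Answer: $0$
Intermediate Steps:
$A{\left(u \right)} = 3 u$ ($A{\left(u \right)} = 2 u + u = 3 u$)
$h{\left(O,U \right)} = O$ ($h{\left(O,U \right)} = O 1 = O$)
$h{\left(A{\left(0 \right)},-2 \right)} Y = 3 \cdot 0 \left(-212\right) = 0 \left(-212\right) = 0$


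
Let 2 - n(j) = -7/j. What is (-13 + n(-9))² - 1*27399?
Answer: -2208083/81 ≈ -27260.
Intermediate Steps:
n(j) = 2 + 7/j (n(j) = 2 - (-7)/j = 2 + 7/j)
(-13 + n(-9))² - 1*27399 = (-13 + (2 + 7/(-9)))² - 1*27399 = (-13 + (2 + 7*(-⅑)))² - 27399 = (-13 + (2 - 7/9))² - 27399 = (-13 + 11/9)² - 27399 = (-106/9)² - 27399 = 11236/81 - 27399 = -2208083/81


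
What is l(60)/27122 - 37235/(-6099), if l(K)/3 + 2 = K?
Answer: 505474448/82708539 ≈ 6.1115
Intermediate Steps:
l(K) = -6 + 3*K
l(60)/27122 - 37235/(-6099) = (-6 + 3*60)/27122 - 37235/(-6099) = (-6 + 180)*(1/27122) - 37235*(-1/6099) = 174*(1/27122) + 37235/6099 = 87/13561 + 37235/6099 = 505474448/82708539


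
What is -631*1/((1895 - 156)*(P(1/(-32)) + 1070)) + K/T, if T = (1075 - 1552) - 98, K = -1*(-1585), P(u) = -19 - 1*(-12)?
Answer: -586065134/212584055 ≈ -2.7569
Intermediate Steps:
P(u) = -7 (P(u) = -19 + 12 = -7)
K = 1585
T = -575 (T = -477 - 98 = -575)
-631*1/((1895 - 156)*(P(1/(-32)) + 1070)) + K/T = -631*1/((-7 + 1070)*(1895 - 156)) + 1585/(-575) = -631/(1063*1739) + 1585*(-1/575) = -631/1848557 - 317/115 = -586065134/212584055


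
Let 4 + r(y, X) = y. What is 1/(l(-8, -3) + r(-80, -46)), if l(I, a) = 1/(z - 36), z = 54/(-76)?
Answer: -1395/117218 ≈ -0.011901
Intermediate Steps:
z = -27/38 (z = 54*(-1/76) = -27/38 ≈ -0.71053)
l(I, a) = -38/1395 (l(I, a) = 1/(-27/38 - 36) = 1/(-1395/38) = -38/1395)
r(y, X) = -4 + y
1/(l(-8, -3) + r(-80, -46)) = 1/(-38/1395 + (-4 - 80)) = 1/(-38/1395 - 84) = 1/(-117218/1395) = -1395/117218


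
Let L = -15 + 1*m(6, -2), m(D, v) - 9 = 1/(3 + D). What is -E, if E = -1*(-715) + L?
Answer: -6382/9 ≈ -709.11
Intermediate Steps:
m(D, v) = 9 + 1/(3 + D)
L = -53/9 (L = -15 + 1*((28 + 9*6)/(3 + 6)) = -15 + 1*((28 + 54)/9) = -15 + 1*((⅑)*82) = -15 + 1*(82/9) = -15 + 82/9 = -53/9 ≈ -5.8889)
E = 6382/9 (E = -1*(-715) - 53/9 = 715 - 53/9 = 6382/9 ≈ 709.11)
-E = -1*6382/9 = -6382/9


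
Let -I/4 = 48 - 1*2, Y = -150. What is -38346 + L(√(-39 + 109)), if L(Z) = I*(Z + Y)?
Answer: -10746 - 184*√70 ≈ -12285.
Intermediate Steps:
I = -184 (I = -4*(48 - 1*2) = -4*(48 - 2) = -4*46 = -184)
L(Z) = 27600 - 184*Z (L(Z) = -184*(Z - 150) = -184*(-150 + Z) = 27600 - 184*Z)
-38346 + L(√(-39 + 109)) = -38346 + (27600 - 184*√(-39 + 109)) = -38346 + (27600 - 184*√70) = -10746 - 184*√70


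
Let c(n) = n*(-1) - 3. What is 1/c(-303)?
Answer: 1/300 ≈ 0.0033333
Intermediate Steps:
c(n) = -3 - n (c(n) = -n - 3 = -3 - n)
1/c(-303) = 1/(-3 - 1*(-303)) = 1/(-3 + 303) = 1/300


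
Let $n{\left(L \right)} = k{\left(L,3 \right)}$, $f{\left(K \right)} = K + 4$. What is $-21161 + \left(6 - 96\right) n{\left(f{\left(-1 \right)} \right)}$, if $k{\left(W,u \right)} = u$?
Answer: $-21431$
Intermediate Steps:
$f{\left(K \right)} = 4 + K$
$n{\left(L \right)} = 3$
$-21161 + \left(6 - 96\right) n{\left(f{\left(-1 \right)} \right)} = -21161 + \left(6 - 96\right) 3 = -21161 - 270 = -21431$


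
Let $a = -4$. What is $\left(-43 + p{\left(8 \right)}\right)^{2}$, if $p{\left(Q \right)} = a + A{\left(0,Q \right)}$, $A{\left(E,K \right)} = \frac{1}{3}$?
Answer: $\frac{19600}{9} \approx 2177.8$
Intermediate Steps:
$A{\left(E,K \right)} = \frac{1}{3}$
$p{\left(Q \right)} = - \frac{11}{3}$ ($p{\left(Q \right)} = -4 + \frac{1}{3} = - \frac{11}{3}$)
$\left(-43 + p{\left(8 \right)}\right)^{2} = \left(-43 - \frac{11}{3}\right)^{2} = \left(- \frac{140}{3}\right)^{2} = \frac{19600}{9}$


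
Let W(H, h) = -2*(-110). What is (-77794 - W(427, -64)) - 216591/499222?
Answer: -38946521699/499222 ≈ -78014.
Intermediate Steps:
W(H, h) = 220
(-77794 - W(427, -64)) - 216591/499222 = (-77794 - 1*220) - 216591/499222 = (-77794 - 220) - 216591/499222 = -78014 - 1*216591/499222 = -78014 - 216591/499222 = -38946521699/499222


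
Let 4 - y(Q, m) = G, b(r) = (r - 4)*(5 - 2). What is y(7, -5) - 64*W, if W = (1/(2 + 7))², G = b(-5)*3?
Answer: 6821/81 ≈ 84.210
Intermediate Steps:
b(r) = -12 + 3*r (b(r) = (-4 + r)*3 = -12 + 3*r)
G = -81 (G = (-12 + 3*(-5))*3 = (-12 - 15)*3 = -27*3 = -81)
y(Q, m) = 85 (y(Q, m) = 4 - 1*(-81) = 4 + 81 = 85)
W = 1/81 (W = (1/9)² = (⅑)² = 1/81 ≈ 0.012346)
y(7, -5) - 64*W = 85 - 64*1/81 = 85 - 64/81 = 6821/81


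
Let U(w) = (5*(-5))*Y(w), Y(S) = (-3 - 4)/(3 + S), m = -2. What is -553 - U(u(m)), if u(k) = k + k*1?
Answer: -378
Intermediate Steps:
Y(S) = -7/(3 + S)
u(k) = 2*k (u(k) = k + k = 2*k)
U(w) = 175/(3 + w) (U(w) = (5*(-5))*(-7/(3 + w)) = -(-175)/(3 + w) = 175/(3 + w))
-553 - U(u(m)) = -553 - 175/(3 + 2*(-2)) = -553 - 175/(3 - 4) = -553 - 175/(-1) = -553 - 175*(-1) = -553 - 1*(-175) = -553 + 175 = -378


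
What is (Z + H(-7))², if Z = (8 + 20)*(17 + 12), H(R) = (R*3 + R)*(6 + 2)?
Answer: 345744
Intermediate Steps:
H(R) = 32*R (H(R) = (3*R + R)*8 = (4*R)*8 = 32*R)
Z = 812 (Z = 28*29 = 812)
(Z + H(-7))² = (812 + 32*(-7))² = (812 - 224)² = 588² = 345744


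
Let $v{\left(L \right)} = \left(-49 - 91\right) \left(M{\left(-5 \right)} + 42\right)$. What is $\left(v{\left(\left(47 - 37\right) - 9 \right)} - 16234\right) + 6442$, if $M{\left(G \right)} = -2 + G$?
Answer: $-14692$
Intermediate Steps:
$v{\left(L \right)} = -4900$ ($v{\left(L \right)} = \left(-49 - 91\right) \left(\left(-2 - 5\right) + 42\right) = - 140 \left(-7 + 42\right) = \left(-140\right) 35 = -4900$)
$\left(v{\left(\left(47 - 37\right) - 9 \right)} - 16234\right) + 6442 = \left(-4900 - 16234\right) + 6442 = -21134 + 6442 = -14692$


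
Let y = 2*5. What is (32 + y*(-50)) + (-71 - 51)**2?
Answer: 14416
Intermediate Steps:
y = 10
(32 + y*(-50)) + (-71 - 51)**2 = (32 + 10*(-50)) + (-71 - 51)**2 = (32 - 500) + (-122)**2 = -468 + 14884 = 14416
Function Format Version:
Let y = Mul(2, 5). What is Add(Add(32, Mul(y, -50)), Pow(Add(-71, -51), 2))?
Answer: 14416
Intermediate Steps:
y = 10
Add(Add(32, Mul(y, -50)), Pow(Add(-71, -51), 2)) = Add(Add(32, Mul(10, -50)), Pow(Add(-71, -51), 2)) = Add(Add(32, -500), Pow(-122, 2)) = Add(-468, 14884) = 14416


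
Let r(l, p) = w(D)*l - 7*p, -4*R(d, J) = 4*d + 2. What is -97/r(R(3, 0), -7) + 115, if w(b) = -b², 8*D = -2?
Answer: 178021/1575 ≈ 113.03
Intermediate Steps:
R(d, J) = -½ - d (R(d, J) = -(4*d + 2)/4 = -(2 + 4*d)/4 = -½ - d)
D = -¼ (D = (⅛)*(-2) = -¼ ≈ -0.25000)
r(l, p) = -7*p - l/16 (r(l, p) = (-(-¼)²)*l - 7*p = (-1*1/16)*l - 7*p = -l/16 - 7*p = -7*p - l/16)
-97/r(R(3, 0), -7) + 115 = -97/(-7*(-7) - (-½ - 1*3)/16) + 115 = -97/(49 - (-½ - 3)/16) + 115 = -97/(49 - 1/16*(-7/2)) + 115 = -97/(49 + 7/32) + 115 = -97/(1575/32) + 115 = (32/1575)*(-97) + 115 = -3104/1575 + 115 = 178021/1575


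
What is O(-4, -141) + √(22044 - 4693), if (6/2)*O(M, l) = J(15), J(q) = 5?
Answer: 5/3 + √17351 ≈ 133.39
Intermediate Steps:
O(M, l) = 5/3 (O(M, l) = (⅓)*5 = 5/3)
O(-4, -141) + √(22044 - 4693) = 5/3 + √(22044 - 4693) = 5/3 + √17351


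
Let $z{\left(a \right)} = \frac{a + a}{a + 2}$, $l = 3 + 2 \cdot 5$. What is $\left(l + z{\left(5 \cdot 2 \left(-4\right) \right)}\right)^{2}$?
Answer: $\frac{82369}{361} \approx 228.17$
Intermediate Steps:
$l = 13$ ($l = 3 + 10 = 13$)
$z{\left(a \right)} = \frac{2 a}{2 + a}$
$\left(l + z{\left(5 \cdot 2 \left(-4\right) \right)}\right)^{2} = \left(13 + \frac{2 \cdot 5 \cdot 2 \left(-4\right)}{2 + 5 \cdot 2 \left(-4\right)}\right)^{2} = \left(13 + \frac{2 \cdot 10 \left(-4\right)}{2 + 10 \left(-4\right)}\right)^{2} = \left(13 + 2 \left(-40\right) \frac{1}{2 - 40}\right)^{2} = \left(13 + 2 \left(-40\right) \frac{1}{-38}\right)^{2} = \left(13 + 2 \left(-40\right) \left(- \frac{1}{38}\right)\right)^{2} = \left(13 + \frac{40}{19}\right)^{2} = \left(\frac{287}{19}\right)^{2} = \frac{82369}{361}$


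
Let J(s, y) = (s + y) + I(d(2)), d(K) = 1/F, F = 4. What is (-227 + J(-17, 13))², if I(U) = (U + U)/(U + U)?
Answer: 52900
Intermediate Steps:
d(K) = ¼ (d(K) = 1/4 = ¼)
I(U) = 1 (I(U) = (2*U)/((2*U)) = (2*U)*(1/(2*U)) = 1)
J(s, y) = 1 + s + y (J(s, y) = (s + y) + 1 = 1 + s + y)
(-227 + J(-17, 13))² = (-227 + (1 - 17 + 13))² = (-227 - 3)² = (-230)² = 52900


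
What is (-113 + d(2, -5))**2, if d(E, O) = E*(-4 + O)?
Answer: 17161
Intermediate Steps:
(-113 + d(2, -5))**2 = (-113 + 2*(-4 - 5))**2 = (-113 + 2*(-9))**2 = (-113 - 18)**2 = (-131)**2 = 17161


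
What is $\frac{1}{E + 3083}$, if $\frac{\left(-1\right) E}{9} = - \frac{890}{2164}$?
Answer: $\frac{1082}{3339811} \approx 0.00032397$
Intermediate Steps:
$E = \frac{4005}{1082}$ ($E = - 9 \left(- \frac{890}{2164}\right) = - 9 \left(\left(-890\right) \frac{1}{2164}\right) = \left(-9\right) \left(- \frac{445}{1082}\right) = \frac{4005}{1082} \approx 3.7015$)
$\frac{1}{E + 3083} = \frac{1}{\frac{4005}{1082} + 3083} = \frac{1}{\frac{3339811}{1082}} = \frac{1082}{3339811}$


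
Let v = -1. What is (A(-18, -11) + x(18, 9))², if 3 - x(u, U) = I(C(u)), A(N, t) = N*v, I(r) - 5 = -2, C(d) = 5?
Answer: 324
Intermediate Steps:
I(r) = 3 (I(r) = 5 - 2 = 3)
A(N, t) = -N (A(N, t) = N*(-1) = -N)
x(u, U) = 0 (x(u, U) = 3 - 1*3 = 3 - 3 = 0)
(A(-18, -11) + x(18, 9))² = (-1*(-18) + 0)² = (18 + 0)² = 18² = 324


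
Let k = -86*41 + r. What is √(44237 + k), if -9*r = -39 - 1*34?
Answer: 2*√91618/3 ≈ 201.79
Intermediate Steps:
r = 73/9 (r = -(-39 - 1*34)/9 = -(-39 - 34)/9 = -⅑*(-73) = 73/9 ≈ 8.1111)
k = -31661/9 (k = -86*41 + 73/9 = -3526 + 73/9 = -31661/9 ≈ -3517.9)
√(44237 + k) = √(44237 - 31661/9) = √(366472/9) = 2*√91618/3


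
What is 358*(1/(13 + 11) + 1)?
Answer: 4475/12 ≈ 372.92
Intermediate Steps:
358*(1/(13 + 11) + 1) = 358*(1/24 + 1) = 358*(25/24) = 4475/12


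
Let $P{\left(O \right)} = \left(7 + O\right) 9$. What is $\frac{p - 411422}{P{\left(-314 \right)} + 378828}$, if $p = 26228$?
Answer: $- \frac{128398}{125355} \approx -1.0243$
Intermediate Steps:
$P{\left(O \right)} = 63 + 9 O$
$\frac{p - 411422}{P{\left(-314 \right)} + 378828} = \frac{26228 - 411422}{\left(63 + 9 \left(-314\right)\right) + 378828} = - \frac{385194}{\left(63 - 2826\right) + 378828} = - \frac{385194}{-2763 + 378828} = - \frac{385194}{376065} = \left(-385194\right) \frac{1}{376065} = - \frac{128398}{125355}$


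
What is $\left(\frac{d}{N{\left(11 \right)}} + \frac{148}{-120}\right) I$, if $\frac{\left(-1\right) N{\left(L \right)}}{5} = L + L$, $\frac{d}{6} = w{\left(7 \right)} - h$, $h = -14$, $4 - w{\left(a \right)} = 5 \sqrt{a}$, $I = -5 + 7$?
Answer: $- \frac{731}{165} + \frac{6 \sqrt{7}}{11} \approx -2.9872$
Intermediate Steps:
$I = 2$
$w{\left(a \right)} = 4 - 5 \sqrt{a}$
$d = 108 - 30 \sqrt{7}$ ($d = 6 \left(\left(4 - 5 \sqrt{7}\right) - -14\right) = 6 \left(\left(4 - 5 \sqrt{7}\right) + 14\right) = 6 \left(18 - 5 \sqrt{7}\right) = 108 - 30 \sqrt{7} \approx 28.627$)
$N{\left(L \right)} = - 10 L$ ($N{\left(L \right)} = - 5 \left(L + L\right) = - 5 \cdot 2 L = - 10 L$)
$\left(\frac{d}{N{\left(11 \right)}} + \frac{148}{-120}\right) I = \left(\frac{108 - 30 \sqrt{7}}{\left(-10\right) 11} + \frac{148}{-120}\right) 2 = \left(\frac{108 - 30 \sqrt{7}}{-110} + 148 \left(- \frac{1}{120}\right)\right) 2 = \left(\left(108 - 30 \sqrt{7}\right) \left(- \frac{1}{110}\right) - \frac{37}{30}\right) 2 = \left(\left(- \frac{54}{55} + \frac{3 \sqrt{7}}{11}\right) - \frac{37}{30}\right) 2 = \left(- \frac{731}{330} + \frac{3 \sqrt{7}}{11}\right) 2 = - \frac{731}{165} + \frac{6 \sqrt{7}}{11}$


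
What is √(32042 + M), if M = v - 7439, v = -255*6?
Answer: √23073 ≈ 151.90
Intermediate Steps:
v = -1530
M = -8969 (M = -1530 - 7439 = -8969)
√(32042 + M) = √(32042 - 8969) = √23073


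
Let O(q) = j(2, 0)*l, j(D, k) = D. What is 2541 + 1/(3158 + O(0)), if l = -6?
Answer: 7993987/3146 ≈ 2541.0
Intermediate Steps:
O(q) = -12 (O(q) = 2*(-6) = -12)
2541 + 1/(3158 + O(0)) = 2541 + 1/(3158 - 12) = 2541 + 1/3146 = 7993987/3146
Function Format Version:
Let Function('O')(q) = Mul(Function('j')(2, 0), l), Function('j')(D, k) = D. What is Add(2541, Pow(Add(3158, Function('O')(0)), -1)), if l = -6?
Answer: Rational(7993987, 3146) ≈ 2541.0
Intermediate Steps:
Function('O')(q) = -12 (Function('O')(q) = Mul(2, -6) = -12)
Add(2541, Pow(Add(3158, Function('O')(0)), -1)) = Add(2541, Pow(Add(3158, -12), -1)) = Add(2541, Pow(3146, -1)) = Add(2541, Rational(1, 3146)) = Rational(7993987, 3146)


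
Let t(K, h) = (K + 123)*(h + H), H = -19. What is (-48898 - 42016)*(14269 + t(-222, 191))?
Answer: 250831726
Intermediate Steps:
t(K, h) = (-19 + h)*(123 + K) (t(K, h) = (K + 123)*(h - 19) = (123 + K)*(-19 + h) = (-19 + h)*(123 + K))
(-48898 - 42016)*(14269 + t(-222, 191)) = (-48898 - 42016)*(14269 + (-2337 - 19*(-222) + 123*191 - 222*191)) = -90914*(14269 + (-2337 + 4218 + 23493 - 42402)) = -90914*(14269 - 17028) = -90914*(-2759) = 250831726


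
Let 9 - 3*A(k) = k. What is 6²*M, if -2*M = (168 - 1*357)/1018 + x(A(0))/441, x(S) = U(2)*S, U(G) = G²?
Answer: 71133/24941 ≈ 2.8521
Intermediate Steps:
A(k) = 3 - k/3
x(S) = 4*S (x(S) = 2²*S = 4*S)
M = 23711/299292 (M = -((168 - 1*357)/1018 + (4*(3 - ⅓*0))/441)/2 = -((168 - 357)*(1/1018) + (4*(3 + 0))*(1/441))/2 = -(-189*1/1018 + (4*3)*(1/441))/2 = -(-189/1018 + 12*(1/441))/2 = -(-189/1018 + 4/147)/2 = -½*(-23711/149646) = 23711/299292 ≈ 0.079224)
6²*M = 6²*(23711/299292) = 36*(23711/299292) = 71133/24941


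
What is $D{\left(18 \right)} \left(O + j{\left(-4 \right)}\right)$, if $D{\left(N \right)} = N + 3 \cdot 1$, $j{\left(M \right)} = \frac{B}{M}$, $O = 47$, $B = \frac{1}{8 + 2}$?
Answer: $\frac{39459}{40} \approx 986.47$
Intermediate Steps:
$B = \frac{1}{10} \approx 0.1$
$j{\left(M \right)} = \frac{1}{10 M}$
$D{\left(N \right)} = 3 + N$ ($D{\left(N \right)} = N + 3 = 3 + N$)
$D{\left(18 \right)} \left(O + j{\left(-4 \right)}\right) = \left(3 + 18\right) \left(47 + \frac{1}{10 \left(-4\right)}\right) = 21 \left(47 + \frac{1}{10} \left(- \frac{1}{4}\right)\right) = 21 \left(47 - \frac{1}{40}\right) = 21 \cdot \frac{1879}{40} = \frac{39459}{40}$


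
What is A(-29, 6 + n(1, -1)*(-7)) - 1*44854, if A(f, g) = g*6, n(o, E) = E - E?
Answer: -44818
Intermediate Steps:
n(o, E) = 0
A(f, g) = 6*g
A(-29, 6 + n(1, -1)*(-7)) - 1*44854 = 6*(6 + 0*(-7)) - 1*44854 = 6*(6 + 0) - 44854 = 6*6 - 44854 = 36 - 44854 = -44818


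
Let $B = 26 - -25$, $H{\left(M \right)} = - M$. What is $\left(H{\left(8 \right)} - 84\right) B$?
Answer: $-4692$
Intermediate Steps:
$B = 51$ ($B = 26 + 25 = 51$)
$\left(H{\left(8 \right)} - 84\right) B = \left(\left(-1\right) 8 - 84\right) 51 = \left(-8 - 84\right) 51 = \left(-92\right) 51 = -4692$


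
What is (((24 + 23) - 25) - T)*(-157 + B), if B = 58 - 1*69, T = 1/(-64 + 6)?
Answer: -107268/29 ≈ -3698.9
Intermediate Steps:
T = -1/58 (T = 1/(-58) = -1/58 ≈ -0.017241)
B = -11 (B = 58 - 69 = -11)
(((24 + 23) - 25) - T)*(-157 + B) = (((24 + 23) - 25) - 1*(-1/58))*(-157 - 11) = ((47 - 25) + 1/58)*(-168) = (22 + 1/58)*(-168) = (1277/58)*(-168) = -107268/29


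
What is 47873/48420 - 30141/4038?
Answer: -211019341/32586660 ≈ -6.4756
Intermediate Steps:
47873/48420 - 30141/4038 = 47873*(1/48420) - 30141*1/4038 = 47873/48420 - 10047/1346 = -211019341/32586660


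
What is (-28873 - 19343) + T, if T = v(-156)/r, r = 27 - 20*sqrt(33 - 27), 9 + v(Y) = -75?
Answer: -26855556/557 + 560*sqrt(6)/557 ≈ -48212.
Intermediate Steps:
v(Y) = -84 (v(Y) = -9 - 75 = -84)
r = 27 - 20*sqrt(6) ≈ -21.990
T = -84/(27 - 20*sqrt(6)) ≈ 3.8200
(-28873 - 19343) + T = (-28873 - 19343) + (756/557 + 560*sqrt(6)/557) = -48216 + (756/557 + 560*sqrt(6)/557) = -26855556/557 + 560*sqrt(6)/557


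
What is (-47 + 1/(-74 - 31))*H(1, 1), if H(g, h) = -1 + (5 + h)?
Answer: -4936/21 ≈ -235.05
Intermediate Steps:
H(g, h) = 4 + h
(-47 + 1/(-74 - 31))*H(1, 1) = (-47 + 1/(-74 - 31))*(4 + 1) = (-47 + 1/(-105))*5 = (-47 - 1/105)*5 = -4936/105*5 = -4936/21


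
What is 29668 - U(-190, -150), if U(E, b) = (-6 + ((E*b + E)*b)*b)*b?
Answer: 95546278768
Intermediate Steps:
U(E, b) = b*(-6 + b²*(E + E*b)) (U(E, b) = (-6 + ((E + E*b)*b)*b)*b = (-6 + (b*(E + E*b))*b)*b = (-6 + b²*(E + E*b))*b = b*(-6 + b²*(E + E*b)))
29668 - U(-190, -150) = 29668 - (-150)*(-6 - 190*(-150)² - 190*(-150)³) = 29668 - (-150)*(-6 - 190*22500 - 190*(-3375000)) = 29668 - (-150)*(-6 - 4275000 + 641250000) = 29668 - (-150)*636974994 = 29668 - 1*(-95546249100) = 29668 + 95546249100 = 95546278768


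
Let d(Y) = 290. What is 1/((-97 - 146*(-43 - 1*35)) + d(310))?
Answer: 1/11581 ≈ 8.6348e-5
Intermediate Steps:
1/((-97 - 146*(-43 - 1*35)) + d(310)) = 1/((-97 - 146*(-43 - 1*35)) + 290) = 1/((-97 - 146*(-43 - 35)) + 290) = 1/((-97 - 146*(-78)) + 290) = 1/((-97 + 11388) + 290) = 1/(11291 + 290) = 1/11581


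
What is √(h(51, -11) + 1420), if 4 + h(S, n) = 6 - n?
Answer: √1433 ≈ 37.855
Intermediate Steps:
h(S, n) = 2 - n (h(S, n) = -4 + (6 - n) = 2 - n)
√(h(51, -11) + 1420) = √((2 - 1*(-11)) + 1420) = √((2 + 11) + 1420) = √(13 + 1420) = √1433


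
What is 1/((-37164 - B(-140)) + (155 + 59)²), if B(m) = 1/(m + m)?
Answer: 280/2416961 ≈ 0.00011585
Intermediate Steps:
B(m) = 1/(2*m)
1/((-37164 - B(-140)) + (155 + 59)²) = 1/((-37164 - 1/(2*(-140))) + (155 + 59)²) = 1/((-37164 - (-1)/(2*140)) + 214²) = 1/((-37164 - 1*(-1/280)) + 45796) = 1/((-37164 + 1/280) + 45796) = 1/(-10405919/280 + 45796) = 1/(2416961/280) = 280/2416961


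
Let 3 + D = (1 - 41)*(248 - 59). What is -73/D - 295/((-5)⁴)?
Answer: -437092/945375 ≈ -0.46235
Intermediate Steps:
D = -7563 (D = -3 + (1 - 41)*(248 - 59) = -3 - 40*189 = -3 - 7560 = -7563)
-73/D - 295/((-5)⁴) = -73/(-7563) - 295/((-5)⁴) = -73*(-1/7563) - 295/625 = 73/7563 - 295*1/625 = 73/7563 - 59/125 = -437092/945375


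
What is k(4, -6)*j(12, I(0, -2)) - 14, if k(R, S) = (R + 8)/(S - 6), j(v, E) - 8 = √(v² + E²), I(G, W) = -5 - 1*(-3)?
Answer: -22 - 2*√37 ≈ -34.166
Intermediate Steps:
I(G, W) = -2 (I(G, W) = -5 + 3 = -2)
j(v, E) = 8 + √(E² + v²) (j(v, E) = 8 + √(v² + E²) = 8 + √(E² + v²))
k(R, S) = (8 + R)/(-6 + S)
k(4, -6)*j(12, I(0, -2)) - 14 = ((8 + 4)/(-6 - 6))*(8 + √((-2)² + 12²)) - 14 = (12/(-12))*(8 + √(4 + 144)) - 14 = (-1/12*12)*(8 + √148) - 14 = -(8 + 2*√37) - 14 = (-8 - 2*√37) - 14 = -22 - 2*√37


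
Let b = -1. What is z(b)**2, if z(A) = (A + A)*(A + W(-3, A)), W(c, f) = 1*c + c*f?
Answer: 4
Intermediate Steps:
W(c, f) = c + c*f
z(A) = 2*A*(-3 - 2*A) (z(A) = (A + A)*(A - 3*(1 + A)) = (2*A)*(A + (-3 - 3*A)) = (2*A)*(-3 - 2*A) = 2*A*(-3 - 2*A))
z(b)**2 = (2*(-1)*(-3 - 2*(-1)))**2 = (2*(-1)*(-3 + 2))**2 = (2*(-1)*(-1))**2 = 2**2 = 4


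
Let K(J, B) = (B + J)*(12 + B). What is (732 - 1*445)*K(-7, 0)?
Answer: -24108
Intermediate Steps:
K(J, B) = (12 + B)*(B + J)
(732 - 1*445)*K(-7, 0) = (732 - 1*445)*(0² + 12*0 + 12*(-7) + 0*(-7)) = (732 - 445)*(0 + 0 - 84 + 0) = 287*(-84) = -24108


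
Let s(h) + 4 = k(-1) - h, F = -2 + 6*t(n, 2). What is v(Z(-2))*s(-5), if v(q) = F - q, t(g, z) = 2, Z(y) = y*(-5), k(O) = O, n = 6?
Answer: 0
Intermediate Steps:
Z(y) = -5*y
F = 10 (F = -2 + 6*2 = -2 + 12 = 10)
s(h) = -5 - h (s(h) = -4 + (-1 - h) = -5 - h)
v(q) = 10 - q
v(Z(-2))*s(-5) = (10 - (-5)*(-2))*(-5 - 1*(-5)) = (10 - 1*10)*(-5 + 5) = (10 - 10)*0 = 0*0 = 0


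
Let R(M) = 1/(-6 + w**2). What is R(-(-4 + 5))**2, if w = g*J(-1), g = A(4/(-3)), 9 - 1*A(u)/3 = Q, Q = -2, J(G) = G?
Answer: 1/1172889 ≈ 8.5260e-7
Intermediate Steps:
A(u) = 33 (A(u) = 27 - 3*(-2) = 27 + 6 = 33)
g = 33
w = -33 (w = 33*(-1) = -33)
R(M) = 1/1083 (R(M) = 1/(-6 + (-33)**2) = 1/(-6 + 1089) = 1/1083)
R(-(-4 + 5))**2 = (1/1083)**2 = 1/1172889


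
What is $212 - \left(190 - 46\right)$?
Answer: $68$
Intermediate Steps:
$212 - \left(190 - 46\right) = 212 - 144 = 68$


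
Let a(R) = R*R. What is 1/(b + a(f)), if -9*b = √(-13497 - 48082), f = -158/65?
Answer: 8543304900/1149702941851 + 160655625*I*√61579/1149702941851 ≈ 0.0074309 + 0.034676*I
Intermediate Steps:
f = -158/65 (f = -158*1/65 = -158/65 ≈ -2.4308)
a(R) = R²
b = -I*√61579/9 (b = -√(-13497 - 48082)/9 = -I*√61579/9 ≈ -27.572*I)
1/(b + a(f)) = 1/(-I*√61579/9 + (-158/65)²) = 1/(-I*√61579/9 + 24964/4225) = 1/(24964/4225 - I*√61579/9)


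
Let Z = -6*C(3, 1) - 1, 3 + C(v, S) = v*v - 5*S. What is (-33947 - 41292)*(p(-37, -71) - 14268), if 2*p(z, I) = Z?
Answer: 2147546777/2 ≈ 1.0738e+9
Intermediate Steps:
C(v, S) = -3 + v² - 5*S (C(v, S) = -3 + (v*v - 5*S) = -3 + (v² - 5*S) = -3 + v² - 5*S)
Z = -7 (Z = -6*(-3 + 3² - 5*1) - 1 = -6*(-3 + 9 - 5) - 1 = -6*1 - 1 = -6 - 1 = -7)
p(z, I) = -7/2 (p(z, I) = (½)*(-7) = -7/2)
(-33947 - 41292)*(p(-37, -71) - 14268) = (-33947 - 41292)*(-7/2 - 14268) = -75239*(-28543/2) = 2147546777/2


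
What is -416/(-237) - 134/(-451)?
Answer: 219374/106887 ≈ 2.0524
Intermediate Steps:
-416/(-237) - 134/(-451) = -416*(-1/237) - 134*(-1/451) = 416/237 + 134/451 = 219374/106887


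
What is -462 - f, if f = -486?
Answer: 24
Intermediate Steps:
-462 - f = -462 - 1*(-486) = -462 + 486 = 24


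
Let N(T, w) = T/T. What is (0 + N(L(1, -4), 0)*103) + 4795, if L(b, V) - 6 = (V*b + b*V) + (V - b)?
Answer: 4898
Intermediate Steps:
L(b, V) = 6 + V - b + 2*V*b (L(b, V) = 6 + ((V*b + b*V) + (V - b)) = 6 + ((V*b + V*b) + (V - b)) = 6 + (2*V*b + (V - b)) = 6 + (V - b + 2*V*b) = 6 + V - b + 2*V*b)
N(T, w) = 1
(0 + N(L(1, -4), 0)*103) + 4795 = (0 + 1*103) + 4795 = (0 + 103) + 4795 = 103 + 4795 = 4898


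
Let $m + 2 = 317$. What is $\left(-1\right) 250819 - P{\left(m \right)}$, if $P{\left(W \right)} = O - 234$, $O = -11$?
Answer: $-250574$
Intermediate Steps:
$m = 315$ ($m = -2 + 317 = 315$)
$P{\left(W \right)} = -245$ ($P{\left(W \right)} = -11 - 234 = -245$)
$\left(-1\right) 250819 - P{\left(m \right)} = \left(-1\right) 250819 - -245 = -250819 + 245 = -250574$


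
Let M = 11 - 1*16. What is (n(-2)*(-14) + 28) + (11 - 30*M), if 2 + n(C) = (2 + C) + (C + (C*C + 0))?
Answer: 189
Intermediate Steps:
M = -5 (M = 11 - 16 = -5)
n(C) = C**2 + 2*C (n(C) = -2 + ((2 + C) + (C + (C*C + 0))) = -2 + ((2 + C) + (C + (C**2 + 0))) = -2 + ((2 + C) + (C + C**2)) = -2 + (2 + C**2 + 2*C) = C**2 + 2*C)
(n(-2)*(-14) + 28) + (11 - 30*M) = (-2*(2 - 2)*(-14) + 28) + (11 - 30*(-5)) = (-2*0*(-14) + 28) + (11 + 150) = (0*(-14) + 28) + 161 = (0 + 28) + 161 = 28 + 161 = 189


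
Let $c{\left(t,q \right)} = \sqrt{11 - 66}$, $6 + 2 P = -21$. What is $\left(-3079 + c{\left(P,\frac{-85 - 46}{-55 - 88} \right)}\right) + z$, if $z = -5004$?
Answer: $-8083 + i \sqrt{55} \approx -8083.0 + 7.4162 i$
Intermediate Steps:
$P = - \frac{27}{2}$ ($P = -3 + \frac{1}{2} \left(-21\right) = -3 - \frac{21}{2} = - \frac{27}{2} \approx -13.5$)
$c{\left(t,q \right)} = i \sqrt{55}$ ($c{\left(t,q \right)} = \sqrt{-55} = i \sqrt{55}$)
$\left(-3079 + c{\left(P,\frac{-85 - 46}{-55 - 88} \right)}\right) + z = \left(-3079 + i \sqrt{55}\right) - 5004 = -8083 + i \sqrt{55}$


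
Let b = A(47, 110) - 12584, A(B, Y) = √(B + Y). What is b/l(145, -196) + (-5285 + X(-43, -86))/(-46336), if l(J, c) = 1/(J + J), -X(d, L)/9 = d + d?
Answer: -169096740449/46336 + 290*√157 ≈ -3.6457e+6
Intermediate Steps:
X(d, L) = -18*d (X(d, L) = -9*(d + d) = -18*d)
b = -12584 + √157 (b = √(47 + 110) - 12584 = √157 - 12584 = -12584 + √157 ≈ -12571.)
l(J, c) = 1/(2*J)
b/l(145, -196) + (-5285 + X(-43, -86))/(-46336) = (-12584 + √157)/(((½)/145)) + (-5285 - 18*(-43))/(-46336) = (-12584 + √157)/(((½)*(1/145))) + (-5285 + 774)*(-1/46336) = (-12584 + √157)/(1/290) - 4511*(-1/46336) = (-12584 + √157)*290 + 4511/46336 = (-3649360 + 290*√157) + 4511/46336 = -169096740449/46336 + 290*√157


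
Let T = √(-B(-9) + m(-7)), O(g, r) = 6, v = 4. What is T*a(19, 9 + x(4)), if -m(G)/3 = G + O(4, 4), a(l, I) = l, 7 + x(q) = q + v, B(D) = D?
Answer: 38*√3 ≈ 65.818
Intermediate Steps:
x(q) = -3 + q (x(q) = -7 + (q + 4) = -7 + (4 + q) = -3 + q)
m(G) = -18 - 3*G (m(G) = -3*(G + 6) = -3*(6 + G) = -18 - 3*G)
T = 2*√3 (T = √(-1*(-9) + (-18 - 3*(-7))) = √(9 + (-18 + 21)) = √(9 + 3) = √12 = 2*√3 ≈ 3.4641)
T*a(19, 9 + x(4)) = (2*√3)*19 = 38*√3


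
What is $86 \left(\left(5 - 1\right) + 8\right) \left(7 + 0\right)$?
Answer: $7224$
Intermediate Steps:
$86 \left(\left(5 - 1\right) + 8\right) \left(7 + 0\right) = 86 \left(4 + 8\right) 7 = 86 \cdot 12 \cdot 7 = 86 \cdot 84 = 7224$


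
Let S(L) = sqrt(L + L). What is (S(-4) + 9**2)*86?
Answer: 6966 + 172*I*sqrt(2) ≈ 6966.0 + 243.24*I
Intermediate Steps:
S(L) = sqrt(2)*sqrt(L) (S(L) = sqrt(2*L) = sqrt(2)*sqrt(L))
(S(-4) + 9**2)*86 = (sqrt(2)*sqrt(-4) + 9**2)*86 = (sqrt(2)*(2*I) + 81)*86 = (2*I*sqrt(2) + 81)*86 = (81 + 2*I*sqrt(2))*86 = 6966 + 172*I*sqrt(2)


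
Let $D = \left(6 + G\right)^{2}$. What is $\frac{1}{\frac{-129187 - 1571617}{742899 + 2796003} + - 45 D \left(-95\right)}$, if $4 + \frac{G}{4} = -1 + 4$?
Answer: $\frac{93129}{1592461142} \approx 5.8481 \cdot 10^{-5}$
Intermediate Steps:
$G = -4$ ($G = -16 + 4 \left(-1 + 4\right) = -16 + 4 \cdot 3 = -16 + 12 = -4$)
$D = 4$ ($D = \left(6 - 4\right)^{2} = 2^{2} = 4$)
$\frac{1}{\frac{-129187 - 1571617}{742899 + 2796003} + - 45 D \left(-95\right)} = \frac{1}{\frac{-129187 - 1571617}{742899 + 2796003} + \left(-45\right) 4 \left(-95\right)} = \frac{1}{- \frac{1700804}{3538902} - -17100} = \frac{1}{\left(-1700804\right) \frac{1}{3538902} + 17100} = \frac{1}{- \frac{44758}{93129} + 17100} = \frac{1}{\frac{1592461142}{93129}} = \frac{93129}{1592461142}$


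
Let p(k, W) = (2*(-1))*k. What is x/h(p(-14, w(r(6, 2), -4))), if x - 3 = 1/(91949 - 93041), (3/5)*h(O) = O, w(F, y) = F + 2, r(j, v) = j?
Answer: 655/10192 ≈ 0.064266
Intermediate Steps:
w(F, y) = 2 + F
p(k, W) = -2*k
h(O) = 5*O/3
x = 3275/1092 (x = 3 + 1/(91949 - 93041) = 3 + 1/(-1092) = 3 - 1/1092 = 3275/1092 ≈ 2.9991)
x/h(p(-14, w(r(6, 2), -4))) = 3275/(1092*((5*(-2*(-14))/3))) = 3275/(1092*(((5/3)*28))) = 3275/(1092*(140/3)) = (3275/1092)*(3/140) = 655/10192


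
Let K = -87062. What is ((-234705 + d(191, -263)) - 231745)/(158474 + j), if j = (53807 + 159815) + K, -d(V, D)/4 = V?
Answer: -233607/142517 ≈ -1.6392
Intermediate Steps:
d(V, D) = -4*V
j = 126560 (j = (53807 + 159815) - 87062 = 213622 - 87062 = 126560)
((-234705 + d(191, -263)) - 231745)/(158474 + j) = ((-234705 - 4*191) - 231745)/(158474 + 126560) = ((-234705 - 764) - 231745)/285034 = (-235469 - 231745)*(1/285034) = -467214*1/285034 = -233607/142517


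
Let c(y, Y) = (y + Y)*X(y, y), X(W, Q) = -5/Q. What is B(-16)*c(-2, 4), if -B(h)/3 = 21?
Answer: -315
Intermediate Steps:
B(h) = -63 (B(h) = -3*21 = -63)
c(y, Y) = -5*(Y + y)/y (c(y, Y) = (y + Y)*(-5/y) = (Y + y)*(-5/y) = -5*(Y + y)/y)
B(-16)*c(-2, 4) = -63*(-5 - 5*4/(-2)) = -63*(-5 - 5*4*(-½)) = -63*(-5 + 10) = -63*5 = -315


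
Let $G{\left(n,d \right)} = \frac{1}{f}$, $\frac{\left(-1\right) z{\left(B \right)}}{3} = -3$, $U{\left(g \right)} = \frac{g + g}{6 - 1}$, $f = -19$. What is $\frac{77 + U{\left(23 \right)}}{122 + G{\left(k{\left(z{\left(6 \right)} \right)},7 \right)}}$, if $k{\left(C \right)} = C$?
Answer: $\frac{8189}{11585} \approx 0.70686$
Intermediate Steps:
$U{\left(g \right)} = \frac{2 g}{5}$
$z{\left(B \right)} = 9$ ($z{\left(B \right)} = \left(-3\right) \left(-3\right) = 9$)
$G{\left(n,d \right)} = - \frac{1}{19}$ ($G{\left(n,d \right)} = \frac{1}{-19} = - \frac{1}{19}$)
$\frac{77 + U{\left(23 \right)}}{122 + G{\left(k{\left(z{\left(6 \right)} \right)},7 \right)}} = \frac{77 + \frac{2}{5} \cdot 23}{122 - \frac{1}{19}} = \frac{77 + \frac{46}{5}}{\frac{2317}{19}} = \frac{431}{5} \cdot \frac{19}{2317} = \frac{8189}{11585}$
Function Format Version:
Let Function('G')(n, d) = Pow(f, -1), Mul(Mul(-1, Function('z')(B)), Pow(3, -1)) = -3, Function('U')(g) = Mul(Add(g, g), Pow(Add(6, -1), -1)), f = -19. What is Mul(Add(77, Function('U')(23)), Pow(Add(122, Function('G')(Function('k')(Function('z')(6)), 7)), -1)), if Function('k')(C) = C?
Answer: Rational(8189, 11585) ≈ 0.70686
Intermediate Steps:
Function('U')(g) = Mul(Rational(2, 5), g) (Function('U')(g) = Mul(Mul(2, g), Pow(5, -1)) = Mul(Mul(2, g), Rational(1, 5)) = Mul(Rational(2, 5), g))
Function('z')(B) = 9 (Function('z')(B) = Mul(-3, -3) = 9)
Function('G')(n, d) = Rational(-1, 19) (Function('G')(n, d) = Pow(-19, -1) = Rational(-1, 19))
Mul(Add(77, Function('U')(23)), Pow(Add(122, Function('G')(Function('k')(Function('z')(6)), 7)), -1)) = Mul(Add(77, Mul(Rational(2, 5), 23)), Pow(Add(122, Rational(-1, 19)), -1)) = Mul(Add(77, Rational(46, 5)), Pow(Rational(2317, 19), -1)) = Mul(Rational(431, 5), Rational(19, 2317)) = Rational(8189, 11585)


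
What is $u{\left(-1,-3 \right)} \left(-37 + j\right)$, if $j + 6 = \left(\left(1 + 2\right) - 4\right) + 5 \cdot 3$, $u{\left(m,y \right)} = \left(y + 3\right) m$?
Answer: $0$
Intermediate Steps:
$u{\left(m,y \right)} = m \left(3 + y\right)$ ($u{\left(m,y \right)} = \left(3 + y\right) m = m \left(3 + y\right)$)
$j = 8$ ($j = -6 + \left(\left(\left(1 + 2\right) - 4\right) + 5 \cdot 3\right) = -6 + \left(\left(3 - 4\right) + 15\right) = -6 + \left(-1 + 15\right) = -6 + 14 = 8$)
$u{\left(-1,-3 \right)} \left(-37 + j\right) = - (3 - 3) \left(-37 + 8\right) = \left(-1\right) 0 \left(-29\right) = 0 \left(-29\right) = 0$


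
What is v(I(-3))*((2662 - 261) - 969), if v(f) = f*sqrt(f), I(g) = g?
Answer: -4296*I*sqrt(3) ≈ -7440.9*I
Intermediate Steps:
v(f) = f**(3/2)
v(I(-3))*((2662 - 261) - 969) = (-3)**(3/2)*((2662 - 261) - 969) = (-3*I*sqrt(3))*(2401 - 969) = -3*I*sqrt(3)*1432 = -4296*I*sqrt(3)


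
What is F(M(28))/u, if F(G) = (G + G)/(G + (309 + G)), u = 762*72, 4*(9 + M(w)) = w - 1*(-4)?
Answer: -1/8421624 ≈ -1.1874e-7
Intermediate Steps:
M(w) = -8 + w/4 (M(w) = -9 + (w - 1*(-4))/4 = -9 + (w + 4)/4 = -9 + (4 + w)/4 = -9 + (1 + w/4) = -8 + w/4)
u = 54864
F(G) = 2*G/(309 + 2*G) (F(G) = (2*G)/(309 + 2*G) = 2*G/(309 + 2*G))
F(M(28))/u = (2*(-8 + (¼)*28)/(309 + 2*(-8 + (¼)*28)))/54864 = (2*(-8 + 7)/(309 + 2*(-8 + 7)))*(1/54864) = (2*(-1)/(309 + 2*(-1)))*(1/54864) = (2*(-1)/(309 - 2))*(1/54864) = (2*(-1)/307)*(1/54864) = (2*(-1)*(1/307))*(1/54864) = -2/307*1/54864 = -1/8421624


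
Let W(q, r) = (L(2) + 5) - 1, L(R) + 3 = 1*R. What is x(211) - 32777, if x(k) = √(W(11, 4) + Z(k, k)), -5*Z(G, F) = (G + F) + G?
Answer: -32777 + I*√3090/5 ≈ -32777.0 + 11.118*I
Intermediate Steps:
L(R) = -3 + R (L(R) = -3 + 1*R = -3 + R)
W(q, r) = 3 (W(q, r) = ((-3 + 2) + 5) - 1 = (-1 + 5) - 1 = 4 - 1 = 3)
Z(G, F) = -2*G/5 - F/5 (Z(G, F) = -((G + F) + G)/5 = -((F + G) + G)/5 = -(F + 2*G)/5 = -2*G/5 - F/5)
x(k) = √(3 - 3*k/5) (x(k) = √(3 + (-2*k/5 - k/5)) = √(3 - 3*k/5))
x(211) - 32777 = √(75 - 15*211)/5 - 32777 = √(75 - 3165)/5 - 32777 = √(-3090)/5 - 32777 = (I*√3090)/5 - 32777 = I*√3090/5 - 32777 = -32777 + I*√3090/5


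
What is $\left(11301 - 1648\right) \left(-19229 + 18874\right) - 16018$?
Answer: $-3442833$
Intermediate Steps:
$\left(11301 - 1648\right) \left(-19229 + 18874\right) - 16018 = 9653 \left(-355\right) - 16018 = -3426815 - 16018 = -3442833$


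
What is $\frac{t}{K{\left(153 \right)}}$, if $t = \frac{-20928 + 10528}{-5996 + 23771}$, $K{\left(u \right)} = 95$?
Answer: $- \frac{416}{67545} \approx -0.0061589$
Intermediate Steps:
$t = - \frac{416}{711}$ ($t = - \frac{10400}{17775} = \left(-10400\right) \frac{1}{17775} = - \frac{416}{711} \approx -0.58509$)
$\frac{t}{K{\left(153 \right)}} = - \frac{416}{711 \cdot 95} = \left(- \frac{416}{711}\right) \frac{1}{95} = - \frac{416}{67545}$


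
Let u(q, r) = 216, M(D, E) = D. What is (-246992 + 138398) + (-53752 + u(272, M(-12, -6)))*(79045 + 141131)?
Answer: -11787450930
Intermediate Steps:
(-246992 + 138398) + (-53752 + u(272, M(-12, -6)))*(79045 + 141131) = (-246992 + 138398) + (-53752 + 216)*(79045 + 141131) = -108594 - 53536*220176 = -108594 - 11787342336 = -11787450930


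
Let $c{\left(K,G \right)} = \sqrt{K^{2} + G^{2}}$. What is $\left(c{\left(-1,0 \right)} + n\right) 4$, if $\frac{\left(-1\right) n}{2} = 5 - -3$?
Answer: $-60$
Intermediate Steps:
$c{\left(K,G \right)} = \sqrt{G^{2} + K^{2}}$
$n = -16$ ($n = - 2 \left(5 - -3\right) = - 2 \left(5 + 3\right) = \left(-2\right) 8 = -16$)
$\left(c{\left(-1,0 \right)} + n\right) 4 = \left(\sqrt{0^{2} + \left(-1\right)^{2}} - 16\right) 4 = \left(\sqrt{0 + 1} - 16\right) 4 = \left(\sqrt{1} - 16\right) 4 = \left(1 - 16\right) 4 = \left(-15\right) 4 = -60$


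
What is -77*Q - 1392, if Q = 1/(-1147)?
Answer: -1596547/1147 ≈ -1391.9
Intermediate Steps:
Q = -1/1147 ≈ -0.00087184
-77*Q - 1392 = -77*(-1/1147) - 1392 = 77/1147 - 1392 = -1596547/1147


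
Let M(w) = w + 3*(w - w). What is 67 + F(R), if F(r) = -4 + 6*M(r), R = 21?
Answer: 189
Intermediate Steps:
M(w) = w (M(w) = w + 3*0 = w + 0 = w)
F(r) = -4 + 6*r
67 + F(R) = 67 + (-4 + 6*21) = 67 + (-4 + 126) = 67 + 122 = 189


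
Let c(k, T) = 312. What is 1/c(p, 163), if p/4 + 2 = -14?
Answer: 1/312 ≈ 0.0032051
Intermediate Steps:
p = -64 (p = -8 + 4*(-14) = -8 - 56 = -64)
1/c(p, 163) = 1/312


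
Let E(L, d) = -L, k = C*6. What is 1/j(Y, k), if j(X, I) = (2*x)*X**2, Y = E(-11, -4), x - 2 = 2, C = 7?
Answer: 1/968 ≈ 0.0010331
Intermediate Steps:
x = 4 (x = 2 + 2 = 4)
k = 42 (k = 7*6 = 42)
Y = 11 (Y = -1*(-11) = 11)
j(X, I) = 8*X**2 (j(X, I) = (2*4)*X**2 = 8*X**2)
1/j(Y, k) = 1/(8*11**2) = 1/(8*121) = 1/968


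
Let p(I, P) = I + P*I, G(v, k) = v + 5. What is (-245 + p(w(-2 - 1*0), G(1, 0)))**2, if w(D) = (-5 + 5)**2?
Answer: 60025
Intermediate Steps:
G(v, k) = 5 + v
w(D) = 0 (w(D) = 0**2 = 0)
p(I, P) = I + I*P
(-245 + p(w(-2 - 1*0), G(1, 0)))**2 = (-245 + 0*(1 + (5 + 1)))**2 = (-245 + 0*(1 + 6))**2 = (-245 + 0*7)**2 = (-245 + 0)**2 = (-245)**2 = 60025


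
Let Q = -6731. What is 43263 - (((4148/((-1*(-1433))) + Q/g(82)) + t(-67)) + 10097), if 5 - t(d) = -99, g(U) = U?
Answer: 3894288759/117506 ≈ 33141.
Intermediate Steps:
t(d) = 104 (t(d) = 5 - 1*(-99) = 5 + 99 = 104)
43263 - (((4148/((-1*(-1433))) + Q/g(82)) + t(-67)) + 10097) = 43263 - (((4148/((-1*(-1433))) - 6731/82) + 104) + 10097) = 43263 - (((4148/1433 - 6731*1/82) + 104) + 10097) = 43263 - (((4148*(1/1433) - 6731/82) + 104) + 10097) = 43263 - (((4148/1433 - 6731/82) + 104) + 10097) = 43263 - ((-9305387/117506 + 104) + 10097) = 43263 - (2915237/117506 + 10097) = 43263 - 1*1189373319/117506 = 43263 - 1189373319/117506 = 3894288759/117506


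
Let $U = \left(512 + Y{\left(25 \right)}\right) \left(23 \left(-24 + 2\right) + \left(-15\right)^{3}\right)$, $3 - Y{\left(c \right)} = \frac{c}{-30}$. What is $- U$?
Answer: $\frac{12011695}{6} \approx 2.002 \cdot 10^{6}$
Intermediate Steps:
$Y{\left(c \right)} = 3 + \frac{c}{30}$ ($Y{\left(c \right)} = 3 - \frac{c}{-30} = 3 - c \left(- \frac{1}{30}\right) = 3 - - \frac{c}{30} = 3 + \frac{c}{30}$)
$U = - \frac{12011695}{6}$ ($U = \left(512 + \left(3 + \frac{1}{30} \cdot 25\right)\right) \left(23 \left(-24 + 2\right) + \left(-15\right)^{3}\right) = \left(512 + \left(3 + \frac{5}{6}\right)\right) \left(23 \left(-22\right) - 3375\right) = \left(512 + \frac{23}{6}\right) \left(-506 - 3375\right) = \frac{3095}{6} \left(-3881\right) = - \frac{12011695}{6} \approx -2.002 \cdot 10^{6}$)
$- U = \left(-1\right) \left(- \frac{12011695}{6}\right) = \frac{12011695}{6}$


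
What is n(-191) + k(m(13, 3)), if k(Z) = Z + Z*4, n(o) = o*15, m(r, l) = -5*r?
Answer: -3190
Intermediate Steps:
n(o) = 15*o
k(Z) = 5*Z (k(Z) = Z + 4*Z = 5*Z)
n(-191) + k(m(13, 3)) = 15*(-191) + 5*(-5*13) = -2865 + 5*(-65) = -2865 - 325 = -3190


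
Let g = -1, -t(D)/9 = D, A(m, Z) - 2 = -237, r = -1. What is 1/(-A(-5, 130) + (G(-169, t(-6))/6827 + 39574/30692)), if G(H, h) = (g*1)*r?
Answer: 104767142/24755379565 ≈ 0.0042321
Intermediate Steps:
A(m, Z) = -235 (A(m, Z) = 2 - 237 = -235)
t(D) = -9*D
G(H, h) = 1 (G(H, h) = -1*1*(-1) = -1*(-1) = 1)
1/(-A(-5, 130) + (G(-169, t(-6))/6827 + 39574/30692)) = 1/(-1*(-235) + (1/6827 + 39574/30692)) = 1/(235 + (1*(1/6827) + 39574*(1/30692))) = 1/(235 + (1/6827 + 19787/15346)) = 1/(235 + 135101195/104767142) = 1/(24755379565/104767142) = 104767142/24755379565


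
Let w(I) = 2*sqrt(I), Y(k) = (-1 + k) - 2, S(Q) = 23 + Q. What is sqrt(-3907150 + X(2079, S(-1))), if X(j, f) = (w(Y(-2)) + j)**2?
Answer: 3*sqrt(46119 + 924*I*sqrt(5)) ≈ 644.42 + 14.428*I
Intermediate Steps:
Y(k) = -3 + k
X(j, f) = (j + 2*I*sqrt(5))**2 (X(j, f) = (2*sqrt(-3 - 2) + j)**2 = (2*sqrt(-5) + j)**2 = (2*(I*sqrt(5)) + j)**2 = (2*I*sqrt(5) + j)**2 = (j + 2*I*sqrt(5))**2)
sqrt(-3907150 + X(2079, S(-1))) = sqrt(-3907150 + (2079 + 2*I*sqrt(5))**2)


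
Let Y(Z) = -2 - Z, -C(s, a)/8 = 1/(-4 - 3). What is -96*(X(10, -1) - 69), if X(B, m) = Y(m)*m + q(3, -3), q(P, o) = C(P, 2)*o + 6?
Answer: 43968/7 ≈ 6281.1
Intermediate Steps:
C(s, a) = 8/7 (C(s, a) = -8/(-4 - 3) = -8/(-7) = -8*(-1/7) = 8/7)
q(P, o) = 6 + 8*o/7 (q(P, o) = 8*o/7 + 6 = 6 + 8*o/7)
X(B, m) = 18/7 + m*(-2 - m) (X(B, m) = (-2 - m)*m + (6 + (8/7)*(-3)) = m*(-2 - m) + (6 - 24/7) = m*(-2 - m) + 18/7 = 18/7 + m*(-2 - m))
-96*(X(10, -1) - 69) = -96*((18/7 - 1*(-1)*(2 - 1)) - 69) = -96*((18/7 - 1*(-1)*1) - 69) = -96*((18/7 + 1) - 69) = -96*(25/7 - 69) = -96*(-458/7) = 43968/7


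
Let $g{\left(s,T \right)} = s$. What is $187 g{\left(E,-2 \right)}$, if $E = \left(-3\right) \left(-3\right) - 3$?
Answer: $1122$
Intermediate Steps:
$E = 6$ ($E = 9 - 3 = 6$)
$187 g{\left(E,-2 \right)} = 187 \cdot 6 = 1122$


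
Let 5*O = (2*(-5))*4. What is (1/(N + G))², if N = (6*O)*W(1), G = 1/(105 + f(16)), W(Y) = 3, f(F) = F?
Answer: 14641/303560929 ≈ 4.8231e-5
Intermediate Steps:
O = -8 (O = ((2*(-5))*4)/5 = (-10*4)/5 = (⅕)*(-40) = -8)
G = 1/121 (G = 1/(105 + 16) = 1/121 ≈ 0.0082645)
N = -144 (N = (6*(-8))*3 = -48*3 = -144)
(1/(N + G))² = (1/(-144 + 1/121))² = (1/(-17423/121))² = (-121/17423)² = 14641/303560929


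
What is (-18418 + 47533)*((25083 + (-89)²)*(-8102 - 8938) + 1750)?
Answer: -16373880327150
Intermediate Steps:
(-18418 + 47533)*((25083 + (-89)²)*(-8102 - 8938) + 1750) = 29115*((25083 + 7921)*(-17040) + 1750) = 29115*(33004*(-17040) + 1750) = 29115*(-562388160 + 1750) = 29115*(-562386410) = -16373880327150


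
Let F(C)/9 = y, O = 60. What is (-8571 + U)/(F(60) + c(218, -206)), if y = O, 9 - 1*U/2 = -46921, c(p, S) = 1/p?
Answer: 18593002/117721 ≈ 157.94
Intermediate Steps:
U = 93860 (U = 18 - 2*(-46921) = 18 + 93842 = 93860)
y = 60
F(C) = 540 (F(C) = 9*60 = 540)
(-8571 + U)/(F(60) + c(218, -206)) = (-8571 + 93860)/(540 + 1/218) = 85289/(540 + 1/218) = 85289/(117721/218) = 85289*(218/117721) = 18593002/117721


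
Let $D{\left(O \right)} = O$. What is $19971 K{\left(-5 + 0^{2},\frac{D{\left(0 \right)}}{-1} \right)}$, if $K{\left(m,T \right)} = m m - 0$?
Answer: $499275$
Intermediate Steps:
$K{\left(m,T \right)} = m^{2}$ ($K{\left(m,T \right)} = m^{2} + 0 = m^{2}$)
$19971 K{\left(-5 + 0^{2},\frac{D{\left(0 \right)}}{-1} \right)} = 19971 \left(-5 + 0^{2}\right)^{2} = 19971 \left(-5 + 0\right)^{2} = 19971 \left(-5\right)^{2} = 19971 \cdot 25 = 499275$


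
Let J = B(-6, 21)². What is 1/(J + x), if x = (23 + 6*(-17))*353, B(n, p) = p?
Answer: -1/27446 ≈ -3.6435e-5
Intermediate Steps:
x = -27887 (x = (23 - 102)*353 = -79*353 = -27887)
J = 441 (J = 21² = 441)
1/(J + x) = 1/(441 - 27887) = 1/(-27446) = -1/27446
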